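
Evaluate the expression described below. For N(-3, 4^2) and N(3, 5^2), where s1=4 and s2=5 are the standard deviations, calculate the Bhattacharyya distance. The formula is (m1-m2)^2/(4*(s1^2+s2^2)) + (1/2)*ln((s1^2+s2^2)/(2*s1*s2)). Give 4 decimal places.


Bhattacharyya distance between two Gaussians:
DB = (m1-m2)^2/(4*(s1^2+s2^2)) + (1/2)*ln((s1^2+s2^2)/(2*s1*s2)).
(m1-m2)^2 = (-6)^2 = 36.
s1^2+s2^2 = 16 + 25 = 41.
term1 = 36/164 = 0.219512.
term2 = 0.5*ln(41/40.0) = 0.012346.
DB = 0.219512 + 0.012346 = 0.2319

0.2319


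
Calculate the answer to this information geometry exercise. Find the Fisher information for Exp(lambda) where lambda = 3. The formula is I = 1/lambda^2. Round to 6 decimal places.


Fisher information for exponential: I(lambda) = 1/lambda^2.
lambda = 3, lambda^2 = 9.
I = 1/9 = 0.111111

0.111111


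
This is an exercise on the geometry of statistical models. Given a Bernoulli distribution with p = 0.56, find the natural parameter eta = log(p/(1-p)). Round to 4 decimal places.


Natural parameter for Bernoulli: eta = log(p/(1-p)).
p = 0.56, 1-p = 0.44.
p/(1-p) = 1.272727.
eta = log(1.272727) = 0.2412

0.2412


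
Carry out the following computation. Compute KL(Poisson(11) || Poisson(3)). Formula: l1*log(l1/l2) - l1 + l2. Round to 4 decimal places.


KL divergence for Poisson:
KL = l1*log(l1/l2) - l1 + l2.
l1 = 11, l2 = 3.
log(11/3) = 1.299283.
l1*log(l1/l2) = 11 * 1.299283 = 14.292113.
KL = 14.292113 - 11 + 3 = 6.2921

6.2921


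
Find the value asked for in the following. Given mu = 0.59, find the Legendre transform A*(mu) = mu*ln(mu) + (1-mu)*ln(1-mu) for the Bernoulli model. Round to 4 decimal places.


Legendre transform for Bernoulli:
A*(mu) = mu*log(mu) + (1-mu)*log(1-mu).
mu = 0.59, 1-mu = 0.41.
mu*log(mu) = 0.59*log(0.59) = -0.311303.
(1-mu)*log(1-mu) = 0.41*log(0.41) = -0.365555.
A* = -0.311303 + -0.365555 = -0.6769

-0.6769


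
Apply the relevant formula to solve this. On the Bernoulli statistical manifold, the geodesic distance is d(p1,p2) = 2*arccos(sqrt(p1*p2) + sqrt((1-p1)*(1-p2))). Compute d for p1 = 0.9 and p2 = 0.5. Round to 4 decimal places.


Geodesic distance on Bernoulli manifold:
d(p1,p2) = 2*arccos(sqrt(p1*p2) + sqrt((1-p1)*(1-p2))).
sqrt(p1*p2) = sqrt(0.9*0.5) = 0.67082.
sqrt((1-p1)*(1-p2)) = sqrt(0.1*0.5) = 0.223607.
arg = 0.67082 + 0.223607 = 0.894427.
d = 2*arccos(0.894427) = 0.9273

0.9273


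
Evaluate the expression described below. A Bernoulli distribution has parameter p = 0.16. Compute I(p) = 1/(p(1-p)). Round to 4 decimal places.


For Bernoulli(p), Fisher information is I(p) = 1/(p*(1-p)).
p = 0.16, 1-p = 0.84.
p*(1-p) = 0.1344.
I(p) = 1/0.1344 = 7.4405

7.4405


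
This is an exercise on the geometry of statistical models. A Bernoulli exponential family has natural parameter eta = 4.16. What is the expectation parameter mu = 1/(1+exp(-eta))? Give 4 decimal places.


Dual coordinate (expectation parameter) for Bernoulli:
mu = 1/(1+exp(-eta)).
eta = 4.16.
exp(-eta) = exp(-4.16) = 0.015608.
mu = 1/(1+0.015608) = 0.9846

0.9846


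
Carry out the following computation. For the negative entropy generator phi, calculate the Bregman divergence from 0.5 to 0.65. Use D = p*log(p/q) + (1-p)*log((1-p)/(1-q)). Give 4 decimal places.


Bregman divergence with negative entropy generator:
D = p*log(p/q) + (1-p)*log((1-p)/(1-q)).
p = 0.5, q = 0.65.
p*log(p/q) = 0.5*log(0.5/0.65) = -0.131182.
(1-p)*log((1-p)/(1-q)) = 0.5*log(0.5/0.35) = 0.178337.
D = -0.131182 + 0.178337 = 0.0472

0.0472


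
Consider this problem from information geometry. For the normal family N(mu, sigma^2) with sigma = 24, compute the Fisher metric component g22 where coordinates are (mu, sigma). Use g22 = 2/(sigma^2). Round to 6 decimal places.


For the 2-parameter normal family, the Fisher metric has:
  g11 = 1/sigma^2, g22 = 2/sigma^2.
sigma = 24, sigma^2 = 576.
g22 = 0.003472

0.003472


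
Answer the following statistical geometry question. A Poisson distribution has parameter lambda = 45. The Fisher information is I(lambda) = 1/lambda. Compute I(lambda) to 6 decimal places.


Fisher information for Poisson: I(lambda) = 1/lambda.
lambda = 45.
I(lambda) = 1/45 = 0.022222

0.022222


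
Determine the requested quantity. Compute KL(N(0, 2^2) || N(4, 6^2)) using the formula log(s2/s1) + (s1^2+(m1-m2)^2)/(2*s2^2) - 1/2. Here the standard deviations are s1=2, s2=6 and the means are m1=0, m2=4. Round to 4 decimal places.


KL divergence between normal distributions:
KL = log(s2/s1) + (s1^2 + (m1-m2)^2)/(2*s2^2) - 1/2.
log(6/2) = 1.098612.
(2^2 + (0-4)^2)/(2*6^2) = (4 + 16)/72 = 0.277778.
KL = 1.098612 + 0.277778 - 0.5 = 0.8764

0.8764


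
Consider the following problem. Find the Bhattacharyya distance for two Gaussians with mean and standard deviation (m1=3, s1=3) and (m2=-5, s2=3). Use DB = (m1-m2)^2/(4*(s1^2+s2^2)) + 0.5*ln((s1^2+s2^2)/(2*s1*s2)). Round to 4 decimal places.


Bhattacharyya distance between two Gaussians:
DB = (m1-m2)^2/(4*(s1^2+s2^2)) + (1/2)*ln((s1^2+s2^2)/(2*s1*s2)).
(m1-m2)^2 = (8)^2 = 64.
s1^2+s2^2 = 9 + 9 = 18.
term1 = 64/72 = 0.888889.
term2 = 0.5*ln(18/18.0) = 0.0.
DB = 0.888889 + 0.0 = 0.8889

0.8889


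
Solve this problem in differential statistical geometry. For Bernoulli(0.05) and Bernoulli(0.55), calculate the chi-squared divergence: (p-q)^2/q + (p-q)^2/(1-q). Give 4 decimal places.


Chi-squared divergence between Bernoulli distributions:
chi^2 = (p-q)^2/q + (p-q)^2/(1-q).
p = 0.05, q = 0.55, p-q = -0.5.
(p-q)^2 = 0.25.
term1 = 0.25/0.55 = 0.454545.
term2 = 0.25/0.45 = 0.555556.
chi^2 = 0.454545 + 0.555556 = 1.0101

1.0101


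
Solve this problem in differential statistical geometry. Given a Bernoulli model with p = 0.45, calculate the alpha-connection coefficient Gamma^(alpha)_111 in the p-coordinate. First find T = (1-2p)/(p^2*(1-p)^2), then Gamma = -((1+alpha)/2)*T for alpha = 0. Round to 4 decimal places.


Skewness (Amari-Chentsov) tensor: T = (1-2p)/(p^2*(1-p)^2).
p = 0.45, 1-2p = 0.1, p^2 = 0.2025, (1-p)^2 = 0.3025.
T = 0.1/(0.2025 * 0.3025) = 1.632486.
In the p-coordinate, Gamma^(alpha) = Gamma^(0) - (alpha/2)*T with Gamma^(0) = (1/2)*g'(p) = -T/2,
so Gamma^(alpha) = -((1+alpha)/2)*T.
alpha = 0, -(1+alpha)/2 = -0.5.
Gamma = -0.5 * 1.632486 = -0.8162

-0.8162


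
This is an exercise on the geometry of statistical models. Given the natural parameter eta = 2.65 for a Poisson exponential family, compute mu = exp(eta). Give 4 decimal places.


Expectation parameter for Poisson exponential family:
mu = exp(eta).
eta = 2.65.
mu = exp(2.65) = 14.1540

14.1540


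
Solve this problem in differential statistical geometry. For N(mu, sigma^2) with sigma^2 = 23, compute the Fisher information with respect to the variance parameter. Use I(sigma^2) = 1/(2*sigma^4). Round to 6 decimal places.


Fisher information for variance: I(sigma^2) = 1/(2*sigma^4).
sigma^2 = 23, so sigma^4 = 529.
I = 1/(2*529) = 1/1058 = 0.000945

0.000945


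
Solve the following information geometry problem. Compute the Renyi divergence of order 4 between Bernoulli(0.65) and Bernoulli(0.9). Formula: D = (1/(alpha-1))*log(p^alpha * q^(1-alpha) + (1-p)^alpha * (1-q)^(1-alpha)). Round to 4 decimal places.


Renyi divergence of order alpha between Bernoulli distributions:
D = (1/(alpha-1))*log(p^alpha * q^(1-alpha) + (1-p)^alpha * (1-q)^(1-alpha)).
alpha = 4, p = 0.65, q = 0.9.
p^alpha * q^(1-alpha) = 0.65^4 * 0.9^-3 = 0.244865.
(1-p)^alpha * (1-q)^(1-alpha) = 0.35^4 * 0.1^-3 = 15.00625.
sum = 0.244865 + 15.00625 = 15.251115.
D = (1/3)*log(15.251115) = 0.9082

0.9082


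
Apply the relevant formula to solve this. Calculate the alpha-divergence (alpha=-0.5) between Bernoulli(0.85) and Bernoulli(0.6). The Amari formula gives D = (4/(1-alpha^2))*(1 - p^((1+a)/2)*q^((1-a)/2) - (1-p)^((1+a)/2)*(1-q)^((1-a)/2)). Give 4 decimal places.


Amari alpha-divergence:
D = (4/(1-alpha^2))*(1 - p^((1+a)/2)*q^((1-a)/2) - (1-p)^((1+a)/2)*(1-q)^((1-a)/2)).
alpha = -0.5, p = 0.85, q = 0.6.
e1 = (1+alpha)/2 = 0.25, e2 = (1-alpha)/2 = 0.75.
t1 = p^e1 * q^e2 = 0.85^0.25 * 0.6^0.75 = 0.654588.
t2 = (1-p)^e1 * (1-q)^e2 = 0.15^0.25 * 0.4^0.75 = 0.313017.
4/(1-alpha^2) = 5.333333.
D = 5.333333*(1 - 0.654588 - 0.313017) = 0.1728

0.1728


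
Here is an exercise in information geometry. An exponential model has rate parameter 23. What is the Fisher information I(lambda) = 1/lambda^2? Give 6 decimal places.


Fisher information for exponential: I(lambda) = 1/lambda^2.
lambda = 23, lambda^2 = 529.
I = 1/529 = 0.001890

0.001890


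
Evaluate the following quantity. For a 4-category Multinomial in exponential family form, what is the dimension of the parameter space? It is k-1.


Exponential family dimension calculation:
For Multinomial with k=4 categories, dim = k-1 = 3.

3


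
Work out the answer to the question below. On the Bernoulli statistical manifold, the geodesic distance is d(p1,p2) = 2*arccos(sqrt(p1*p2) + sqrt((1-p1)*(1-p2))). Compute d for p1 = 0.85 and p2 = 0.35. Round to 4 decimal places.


Geodesic distance on Bernoulli manifold:
d(p1,p2) = 2*arccos(sqrt(p1*p2) + sqrt((1-p1)*(1-p2))).
sqrt(p1*p2) = sqrt(0.85*0.35) = 0.545436.
sqrt((1-p1)*(1-p2)) = sqrt(0.15*0.65) = 0.31225.
arg = 0.545436 + 0.31225 = 0.857686.
d = 2*arccos(0.857686) = 1.0801

1.0801


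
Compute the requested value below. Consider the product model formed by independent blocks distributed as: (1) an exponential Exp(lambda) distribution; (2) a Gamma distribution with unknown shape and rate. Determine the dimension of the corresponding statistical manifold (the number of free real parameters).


The dimension of a statistical manifold equals the number of free
(independent) real parameters of the model. For a product of independent
blocks the parameter counts add.
- exponential (lambda): 1.
- Gamma (shape, rate): 2.
Total = 1 + 2 = 3.
Dimension = 3

3


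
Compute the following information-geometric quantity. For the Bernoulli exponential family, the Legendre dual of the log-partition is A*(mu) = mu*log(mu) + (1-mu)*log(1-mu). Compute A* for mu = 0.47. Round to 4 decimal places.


Legendre transform for Bernoulli:
A*(mu) = mu*log(mu) + (1-mu)*log(1-mu).
mu = 0.47, 1-mu = 0.53.
mu*log(mu) = 0.47*log(0.47) = -0.354861.
(1-mu)*log(1-mu) = 0.53*log(0.53) = -0.336485.
A* = -0.354861 + -0.336485 = -0.6913

-0.6913


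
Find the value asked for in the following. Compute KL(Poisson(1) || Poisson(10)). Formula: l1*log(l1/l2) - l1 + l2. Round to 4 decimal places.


KL divergence for Poisson:
KL = l1*log(l1/l2) - l1 + l2.
l1 = 1, l2 = 10.
log(1/10) = -2.302585.
l1*log(l1/l2) = 1 * -2.302585 = -2.302585.
KL = -2.302585 - 1 + 10 = 6.6974

6.6974


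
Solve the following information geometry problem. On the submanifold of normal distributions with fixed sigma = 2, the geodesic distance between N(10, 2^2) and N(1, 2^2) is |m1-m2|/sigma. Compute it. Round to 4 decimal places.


On the fixed-variance normal subfamily, geodesic distance = |m1-m2|/sigma.
|10 - 1| = 9.
sigma = 2.
d = 9/2 = 4.5000

4.5000


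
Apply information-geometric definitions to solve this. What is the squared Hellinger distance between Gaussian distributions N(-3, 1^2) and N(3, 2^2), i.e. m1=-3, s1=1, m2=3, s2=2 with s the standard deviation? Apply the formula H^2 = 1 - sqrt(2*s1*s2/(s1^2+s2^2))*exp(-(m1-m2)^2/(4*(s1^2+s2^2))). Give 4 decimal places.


Squared Hellinger distance for Gaussians:
H^2 = 1 - sqrt(2*s1*s2/(s1^2+s2^2)) * exp(-(m1-m2)^2/(4*(s1^2+s2^2))).
s1^2 = 1, s2^2 = 4, s1^2+s2^2 = 5.
sqrt(2*1*2/(5)) = 0.894427.
(m1-m2)^2 = (-6)^2 = 36.
exp(-36/(4*5)) = exp(-1.8) = 0.165299.
H^2 = 1 - 0.894427*0.165299 = 0.8522

0.8522


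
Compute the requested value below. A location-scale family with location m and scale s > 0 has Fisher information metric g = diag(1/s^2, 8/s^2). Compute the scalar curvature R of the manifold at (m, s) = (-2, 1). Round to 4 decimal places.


The metric has the form g = (A dm^2 + B ds^2)/s^2 with A = 1, B = 8.
Substitute u = sqrt(A/B)*m: g = B*(du^2 + ds^2)/s^2, i.e. B times the
Poincare upper half-plane metric, which has constant Gaussian curvature -1.
Scaling a 2D metric by a constant c divides the Gaussian curvature by c,
so K = -1/B = -1/(8) = -0.1250 everywhere (the point (m, s) = (-2, 1) is irrelevant:
the curvature is constant).
Scalar curvature in dimension 2: R = 2K = -2/(8) = -0.2500.

-0.2500


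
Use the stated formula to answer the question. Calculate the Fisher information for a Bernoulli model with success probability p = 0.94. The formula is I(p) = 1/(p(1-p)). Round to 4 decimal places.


For Bernoulli(p), Fisher information is I(p) = 1/(p*(1-p)).
p = 0.94, 1-p = 0.06.
p*(1-p) = 0.0564.
I(p) = 1/0.0564 = 17.7305

17.7305


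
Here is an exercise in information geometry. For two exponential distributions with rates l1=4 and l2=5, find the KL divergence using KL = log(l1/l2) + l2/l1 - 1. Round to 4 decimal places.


KL divergence for exponential family:
KL = log(l1/l2) + l2/l1 - 1.
log(4/5) = -0.223144.
5/4 = 1.25.
KL = -0.223144 + 1.25 - 1 = 0.0269

0.0269


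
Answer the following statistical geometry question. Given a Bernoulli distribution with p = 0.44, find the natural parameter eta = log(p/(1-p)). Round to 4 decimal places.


Natural parameter for Bernoulli: eta = log(p/(1-p)).
p = 0.44, 1-p = 0.56.
p/(1-p) = 0.785714.
eta = log(0.785714) = -0.2412

-0.2412


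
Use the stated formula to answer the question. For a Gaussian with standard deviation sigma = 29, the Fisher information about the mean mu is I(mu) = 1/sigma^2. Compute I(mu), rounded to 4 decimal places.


The Fisher information for the mean of a normal distribution is I(mu) = 1/sigma^2.
sigma = 29, so sigma^2 = 841.
I(mu) = 1/841 = 0.0012

0.0012


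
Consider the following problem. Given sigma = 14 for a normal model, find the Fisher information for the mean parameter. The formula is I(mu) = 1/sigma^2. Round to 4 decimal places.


The Fisher information for the mean of a normal distribution is I(mu) = 1/sigma^2.
sigma = 14, so sigma^2 = 196.
I(mu) = 1/196 = 0.0051

0.0051


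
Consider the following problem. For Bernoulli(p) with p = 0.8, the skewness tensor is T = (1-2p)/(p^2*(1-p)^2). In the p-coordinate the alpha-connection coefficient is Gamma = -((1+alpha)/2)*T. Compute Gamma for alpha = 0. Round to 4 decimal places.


Skewness (Amari-Chentsov) tensor: T = (1-2p)/(p^2*(1-p)^2).
p = 0.8, 1-2p = -0.6, p^2 = 0.64, (1-p)^2 = 0.04.
T = -0.6/(0.64 * 0.04) = -23.4375.
In the p-coordinate, Gamma^(alpha) = Gamma^(0) - (alpha/2)*T with Gamma^(0) = (1/2)*g'(p) = -T/2,
so Gamma^(alpha) = -((1+alpha)/2)*T.
alpha = 0, -(1+alpha)/2 = -0.5.
Gamma = -0.5 * -23.4375 = 11.7188

11.7188


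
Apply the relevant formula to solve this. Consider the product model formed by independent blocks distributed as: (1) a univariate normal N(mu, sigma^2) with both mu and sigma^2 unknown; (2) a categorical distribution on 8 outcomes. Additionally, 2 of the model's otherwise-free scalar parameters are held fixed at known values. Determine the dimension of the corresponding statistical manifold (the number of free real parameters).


The dimension of a statistical manifold equals the number of free
(independent) real parameters of the model. For a product of independent
blocks the parameter counts add.
- normal (mu, sigma^2): 2.
- categorical on 8 outcomes (probabilities sum to 1): 8-1 = 7.
Total = 2 + 7 = 9.
2 parameter(s) fixed at known values: 9 - 2 = 7.
Dimension = 7

7


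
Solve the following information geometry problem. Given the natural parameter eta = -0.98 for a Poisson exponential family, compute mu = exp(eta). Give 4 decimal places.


Expectation parameter for Poisson exponential family:
mu = exp(eta).
eta = -0.98.
mu = exp(-0.98) = 0.3753

0.3753


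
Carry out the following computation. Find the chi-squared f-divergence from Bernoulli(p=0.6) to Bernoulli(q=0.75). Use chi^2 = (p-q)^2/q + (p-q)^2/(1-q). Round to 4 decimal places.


Chi-squared divergence between Bernoulli distributions:
chi^2 = (p-q)^2/q + (p-q)^2/(1-q).
p = 0.6, q = 0.75, p-q = -0.15.
(p-q)^2 = 0.0225.
term1 = 0.0225/0.75 = 0.03.
term2 = 0.0225/0.25 = 0.09.
chi^2 = 0.03 + 0.09 = 0.1200

0.1200


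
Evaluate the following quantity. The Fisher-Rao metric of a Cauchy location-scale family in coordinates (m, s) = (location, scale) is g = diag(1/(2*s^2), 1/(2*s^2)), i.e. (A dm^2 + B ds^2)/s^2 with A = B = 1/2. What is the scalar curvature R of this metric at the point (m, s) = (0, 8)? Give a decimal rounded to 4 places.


The metric has the form g = (A dm^2 + B ds^2)/s^2 with A = 1/2, B = 1/2.
Substitute u = sqrt(A/B)*m: g = B*(du^2 + ds^2)/s^2, i.e. B times the
Poincare upper half-plane metric, which has constant Gaussian curvature -1.
Scaling a 2D metric by a constant c divides the Gaussian curvature by c,
so K = -1/B = -1/(1/2) = -2.0000 everywhere (the point (m, s) = (0, 8) is irrelevant:
the curvature is constant).
Scalar curvature in dimension 2: R = 2K = -2/(1/2) = -4.0000.

-4.0000


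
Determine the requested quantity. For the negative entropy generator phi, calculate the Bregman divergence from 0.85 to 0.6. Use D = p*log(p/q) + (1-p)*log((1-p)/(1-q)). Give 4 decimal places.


Bregman divergence with negative entropy generator:
D = p*log(p/q) + (1-p)*log((1-p)/(1-q)).
p = 0.85, q = 0.6.
p*log(p/q) = 0.85*log(0.85/0.6) = 0.296061.
(1-p)*log((1-p)/(1-q)) = 0.15*log(0.15/0.4) = -0.147124.
D = 0.296061 + -0.147124 = 0.1489

0.1489


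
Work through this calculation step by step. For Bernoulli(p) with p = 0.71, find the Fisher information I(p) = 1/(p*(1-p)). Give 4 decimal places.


For Bernoulli(p), Fisher information is I(p) = 1/(p*(1-p)).
p = 0.71, 1-p = 0.29.
p*(1-p) = 0.2059.
I(p) = 1/0.2059 = 4.8567

4.8567


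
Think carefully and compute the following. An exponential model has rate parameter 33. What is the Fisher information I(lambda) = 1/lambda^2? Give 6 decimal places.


Fisher information for exponential: I(lambda) = 1/lambda^2.
lambda = 33, lambda^2 = 1089.
I = 1/1089 = 0.000918

0.000918


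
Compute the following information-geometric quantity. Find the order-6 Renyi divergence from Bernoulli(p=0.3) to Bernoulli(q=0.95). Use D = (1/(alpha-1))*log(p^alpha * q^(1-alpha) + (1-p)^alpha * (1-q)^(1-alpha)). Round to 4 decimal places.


Renyi divergence of order alpha between Bernoulli distributions:
D = (1/(alpha-1))*log(p^alpha * q^(1-alpha) + (1-p)^alpha * (1-q)^(1-alpha)).
alpha = 6, p = 0.3, q = 0.95.
p^alpha * q^(1-alpha) = 0.3^6 * 0.95^-5 = 0.000942.
(1-p)^alpha * (1-q)^(1-alpha) = 0.7^6 * 0.05^-5 = 376476.8.
sum = 0.000942 + 376476.8 = 376476.800942.
D = (1/5)*log(376476.800942) = 2.5677

2.5677


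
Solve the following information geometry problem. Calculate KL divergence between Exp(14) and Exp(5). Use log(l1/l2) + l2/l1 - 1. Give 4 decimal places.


KL divergence for exponential family:
KL = log(l1/l2) + l2/l1 - 1.
log(14/5) = 1.029619.
5/14 = 0.357143.
KL = 1.029619 + 0.357143 - 1 = 0.3868

0.3868


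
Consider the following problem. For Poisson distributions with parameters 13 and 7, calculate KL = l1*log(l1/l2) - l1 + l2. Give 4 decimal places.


KL divergence for Poisson:
KL = l1*log(l1/l2) - l1 + l2.
l1 = 13, l2 = 7.
log(13/7) = 0.619039.
l1*log(l1/l2) = 13 * 0.619039 = 8.04751.
KL = 8.04751 - 13 + 7 = 2.0475

2.0475


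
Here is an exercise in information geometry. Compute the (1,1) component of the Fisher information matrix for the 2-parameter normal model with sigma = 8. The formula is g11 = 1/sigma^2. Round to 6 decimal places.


For the 2-parameter normal family, the Fisher metric has:
  g11 = 1/sigma^2, g22 = 2/sigma^2.
sigma = 8, sigma^2 = 64.
g11 = 0.015625

0.015625


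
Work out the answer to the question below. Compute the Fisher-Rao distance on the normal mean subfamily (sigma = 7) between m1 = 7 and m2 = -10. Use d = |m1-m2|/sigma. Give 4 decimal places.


On the fixed-variance normal subfamily, geodesic distance = |m1-m2|/sigma.
|7 - -10| = 17.
sigma = 7.
d = 17/7 = 2.4286

2.4286


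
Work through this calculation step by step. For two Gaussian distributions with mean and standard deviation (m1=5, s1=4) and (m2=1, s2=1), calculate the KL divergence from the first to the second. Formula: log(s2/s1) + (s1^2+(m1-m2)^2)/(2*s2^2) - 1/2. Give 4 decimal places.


KL divergence between normal distributions:
KL = log(s2/s1) + (s1^2 + (m1-m2)^2)/(2*s2^2) - 1/2.
log(1/4) = -1.386294.
(4^2 + (5-1)^2)/(2*1^2) = (16 + 16)/2 = 16.0.
KL = -1.386294 + 16.0 - 0.5 = 14.1137

14.1137


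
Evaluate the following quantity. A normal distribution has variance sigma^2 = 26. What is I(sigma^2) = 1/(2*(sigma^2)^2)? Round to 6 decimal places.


Fisher information for variance: I(sigma^2) = 1/(2*sigma^4).
sigma^2 = 26, so sigma^4 = 676.
I = 1/(2*676) = 1/1352 = 0.000740

0.000740


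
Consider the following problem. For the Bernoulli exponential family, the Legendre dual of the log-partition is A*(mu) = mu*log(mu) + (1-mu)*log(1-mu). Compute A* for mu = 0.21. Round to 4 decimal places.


Legendre transform for Bernoulli:
A*(mu) = mu*log(mu) + (1-mu)*log(1-mu).
mu = 0.21, 1-mu = 0.79.
mu*log(mu) = 0.21*log(0.21) = -0.327736.
(1-mu)*log(1-mu) = 0.79*log(0.79) = -0.186221.
A* = -0.327736 + -0.186221 = -0.5140

-0.5140


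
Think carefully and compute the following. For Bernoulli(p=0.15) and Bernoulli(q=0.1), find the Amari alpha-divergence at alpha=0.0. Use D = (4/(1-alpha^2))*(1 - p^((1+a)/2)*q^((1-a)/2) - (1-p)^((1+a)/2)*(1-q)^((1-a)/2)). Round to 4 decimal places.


Amari alpha-divergence:
D = (4/(1-alpha^2))*(1 - p^((1+a)/2)*q^((1-a)/2) - (1-p)^((1+a)/2)*(1-q)^((1-a)/2)).
alpha = 0.0, p = 0.15, q = 0.1.
e1 = (1+alpha)/2 = 0.5, e2 = (1-alpha)/2 = 0.5.
t1 = p^e1 * q^e2 = 0.15^0.5 * 0.1^0.5 = 0.122474.
t2 = (1-p)^e1 * (1-q)^e2 = 0.85^0.5 * 0.9^0.5 = 0.874643.
4/(1-alpha^2) = 4.0.
D = 4.0*(1 - 0.122474 - 0.874643) = 0.0115

0.0115


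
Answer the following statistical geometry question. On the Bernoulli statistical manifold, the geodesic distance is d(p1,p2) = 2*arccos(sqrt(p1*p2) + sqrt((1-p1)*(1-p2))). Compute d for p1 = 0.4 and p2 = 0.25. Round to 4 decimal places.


Geodesic distance on Bernoulli manifold:
d(p1,p2) = 2*arccos(sqrt(p1*p2) + sqrt((1-p1)*(1-p2))).
sqrt(p1*p2) = sqrt(0.4*0.25) = 0.316228.
sqrt((1-p1)*(1-p2)) = sqrt(0.6*0.75) = 0.67082.
arg = 0.316228 + 0.67082 = 0.987048.
d = 2*arccos(0.987048) = 0.3222

0.3222


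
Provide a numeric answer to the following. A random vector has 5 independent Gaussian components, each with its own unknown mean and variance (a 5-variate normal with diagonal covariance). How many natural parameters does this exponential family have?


Exponential family dimension calculation:
Each univariate normal has two natural parameters (mu/sigma^2 and -1/(2 sigma^2)).
With 5 independent components, dim = 2 * 5 = 10.

10


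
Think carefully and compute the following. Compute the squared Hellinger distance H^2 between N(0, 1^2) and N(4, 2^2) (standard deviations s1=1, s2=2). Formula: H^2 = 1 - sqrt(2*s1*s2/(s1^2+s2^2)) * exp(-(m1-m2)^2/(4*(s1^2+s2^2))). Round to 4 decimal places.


Squared Hellinger distance for Gaussians:
H^2 = 1 - sqrt(2*s1*s2/(s1^2+s2^2)) * exp(-(m1-m2)^2/(4*(s1^2+s2^2))).
s1^2 = 1, s2^2 = 4, s1^2+s2^2 = 5.
sqrt(2*1*2/(5)) = 0.894427.
(m1-m2)^2 = (-4)^2 = 16.
exp(-16/(4*5)) = exp(-0.8) = 0.449329.
H^2 = 1 - 0.894427*0.449329 = 0.5981

0.5981


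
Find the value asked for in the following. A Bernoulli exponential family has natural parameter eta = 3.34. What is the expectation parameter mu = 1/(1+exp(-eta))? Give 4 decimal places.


Dual coordinate (expectation parameter) for Bernoulli:
mu = 1/(1+exp(-eta)).
eta = 3.34.
exp(-eta) = exp(-3.34) = 0.035437.
mu = 1/(1+0.035437) = 0.9658

0.9658


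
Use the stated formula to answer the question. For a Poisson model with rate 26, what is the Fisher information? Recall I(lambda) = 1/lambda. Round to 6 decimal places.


Fisher information for Poisson: I(lambda) = 1/lambda.
lambda = 26.
I(lambda) = 1/26 = 0.038462

0.038462


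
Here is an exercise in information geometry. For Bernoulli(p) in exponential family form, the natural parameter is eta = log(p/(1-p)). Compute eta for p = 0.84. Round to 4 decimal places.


Natural parameter for Bernoulli: eta = log(p/(1-p)).
p = 0.84, 1-p = 0.16.
p/(1-p) = 5.25.
eta = log(5.25) = 1.6582

1.6582


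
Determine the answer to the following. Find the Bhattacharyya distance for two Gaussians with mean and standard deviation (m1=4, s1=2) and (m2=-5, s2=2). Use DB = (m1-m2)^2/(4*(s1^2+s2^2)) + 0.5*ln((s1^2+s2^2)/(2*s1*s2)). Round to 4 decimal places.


Bhattacharyya distance between two Gaussians:
DB = (m1-m2)^2/(4*(s1^2+s2^2)) + (1/2)*ln((s1^2+s2^2)/(2*s1*s2)).
(m1-m2)^2 = (9)^2 = 81.
s1^2+s2^2 = 4 + 4 = 8.
term1 = 81/32 = 2.53125.
term2 = 0.5*ln(8/8.0) = 0.0.
DB = 2.53125 + 0.0 = 2.5313

2.5313


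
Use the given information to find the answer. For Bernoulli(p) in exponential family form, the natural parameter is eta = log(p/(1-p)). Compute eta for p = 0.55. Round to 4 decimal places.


Natural parameter for Bernoulli: eta = log(p/(1-p)).
p = 0.55, 1-p = 0.45.
p/(1-p) = 1.222222.
eta = log(1.222222) = 0.2007

0.2007


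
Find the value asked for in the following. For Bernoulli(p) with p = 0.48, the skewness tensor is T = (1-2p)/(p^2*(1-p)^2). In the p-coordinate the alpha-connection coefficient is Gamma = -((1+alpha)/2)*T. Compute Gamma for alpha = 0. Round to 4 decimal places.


Skewness (Amari-Chentsov) tensor: T = (1-2p)/(p^2*(1-p)^2).
p = 0.48, 1-2p = 0.04, p^2 = 0.2304, (1-p)^2 = 0.2704.
T = 0.04/(0.2304 * 0.2704) = 0.642053.
In the p-coordinate, Gamma^(alpha) = Gamma^(0) - (alpha/2)*T with Gamma^(0) = (1/2)*g'(p) = -T/2,
so Gamma^(alpha) = -((1+alpha)/2)*T.
alpha = 0, -(1+alpha)/2 = -0.5.
Gamma = -0.5 * 0.642053 = -0.3210

-0.3210


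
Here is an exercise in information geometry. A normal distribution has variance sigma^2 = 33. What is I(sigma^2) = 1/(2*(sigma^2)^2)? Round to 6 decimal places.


Fisher information for variance: I(sigma^2) = 1/(2*sigma^4).
sigma^2 = 33, so sigma^4 = 1089.
I = 1/(2*1089) = 1/2178 = 0.000459

0.000459


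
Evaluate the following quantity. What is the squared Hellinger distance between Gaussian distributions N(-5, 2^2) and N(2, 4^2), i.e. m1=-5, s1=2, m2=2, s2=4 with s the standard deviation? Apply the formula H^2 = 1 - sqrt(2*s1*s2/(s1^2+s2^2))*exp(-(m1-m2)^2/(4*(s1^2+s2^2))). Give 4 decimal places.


Squared Hellinger distance for Gaussians:
H^2 = 1 - sqrt(2*s1*s2/(s1^2+s2^2)) * exp(-(m1-m2)^2/(4*(s1^2+s2^2))).
s1^2 = 4, s2^2 = 16, s1^2+s2^2 = 20.
sqrt(2*2*4/(20)) = 0.894427.
(m1-m2)^2 = (-7)^2 = 49.
exp(-49/(4*20)) = exp(-0.6125) = 0.541994.
H^2 = 1 - 0.894427*0.541994 = 0.5152

0.5152


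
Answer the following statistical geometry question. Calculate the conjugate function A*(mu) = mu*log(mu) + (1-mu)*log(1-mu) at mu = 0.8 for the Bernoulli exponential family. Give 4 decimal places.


Legendre transform for Bernoulli:
A*(mu) = mu*log(mu) + (1-mu)*log(1-mu).
mu = 0.8, 1-mu = 0.2.
mu*log(mu) = 0.8*log(0.8) = -0.178515.
(1-mu)*log(1-mu) = 0.2*log(0.2) = -0.321888.
A* = -0.178515 + -0.321888 = -0.5004

-0.5004


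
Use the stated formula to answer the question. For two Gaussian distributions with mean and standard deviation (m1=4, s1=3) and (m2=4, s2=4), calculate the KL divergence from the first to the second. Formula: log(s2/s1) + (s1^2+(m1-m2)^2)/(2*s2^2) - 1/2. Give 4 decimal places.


KL divergence between normal distributions:
KL = log(s2/s1) + (s1^2 + (m1-m2)^2)/(2*s2^2) - 1/2.
log(4/3) = 0.287682.
(3^2 + (4-4)^2)/(2*4^2) = (9 + 0)/32 = 0.28125.
KL = 0.287682 + 0.28125 - 0.5 = 0.0689

0.0689


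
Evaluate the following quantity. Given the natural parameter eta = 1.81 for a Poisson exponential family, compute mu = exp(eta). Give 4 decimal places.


Expectation parameter for Poisson exponential family:
mu = exp(eta).
eta = 1.81.
mu = exp(1.81) = 6.1104

6.1104


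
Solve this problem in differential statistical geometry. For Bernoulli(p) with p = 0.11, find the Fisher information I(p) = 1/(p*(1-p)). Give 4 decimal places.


For Bernoulli(p), Fisher information is I(p) = 1/(p*(1-p)).
p = 0.11, 1-p = 0.89.
p*(1-p) = 0.0979.
I(p) = 1/0.0979 = 10.2145

10.2145


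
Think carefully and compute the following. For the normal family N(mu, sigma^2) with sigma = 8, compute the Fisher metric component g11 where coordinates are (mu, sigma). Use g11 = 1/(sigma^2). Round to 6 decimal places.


For the 2-parameter normal family, the Fisher metric has:
  g11 = 1/sigma^2, g22 = 2/sigma^2.
sigma = 8, sigma^2 = 64.
g11 = 0.015625

0.015625


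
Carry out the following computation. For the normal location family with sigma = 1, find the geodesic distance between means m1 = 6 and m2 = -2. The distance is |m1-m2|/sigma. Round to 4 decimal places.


On the fixed-variance normal subfamily, geodesic distance = |m1-m2|/sigma.
|6 - -2| = 8.
sigma = 1.
d = 8/1 = 8.0000

8.0000


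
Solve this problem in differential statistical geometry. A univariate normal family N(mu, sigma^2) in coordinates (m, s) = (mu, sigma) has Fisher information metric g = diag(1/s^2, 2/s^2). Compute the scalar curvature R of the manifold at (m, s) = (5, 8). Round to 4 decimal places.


The metric has the form g = (A dm^2 + B ds^2)/s^2 with A = 1, B = 2.
Substitute u = sqrt(A/B)*m: g = B*(du^2 + ds^2)/s^2, i.e. B times the
Poincare upper half-plane metric, which has constant Gaussian curvature -1.
Scaling a 2D metric by a constant c divides the Gaussian curvature by c,
so K = -1/B = -1/(2) = -0.5000 everywhere (the point (m, s) = (5, 8) is irrelevant:
the curvature is constant).
Scalar curvature in dimension 2: R = 2K = -2/(2) = -1.0000.

-1.0000


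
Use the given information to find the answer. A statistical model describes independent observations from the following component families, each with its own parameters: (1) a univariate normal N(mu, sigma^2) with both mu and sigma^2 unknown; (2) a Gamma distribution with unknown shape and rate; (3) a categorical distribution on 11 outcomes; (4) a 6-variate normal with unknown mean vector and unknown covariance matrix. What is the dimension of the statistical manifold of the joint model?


The dimension of a statistical manifold equals the number of free
(independent) real parameters of the model. For a product of independent
blocks the parameter counts add.
- normal (mu, sigma^2): 2.
- Gamma (shape, rate): 2.
- categorical on 11 outcomes (probabilities sum to 1): 11-1 = 10.
- 6-variate normal: 6 (mean) + 6*7/2 = 21 (symmetric covariance) = 27.
Total = 2 + 2 + 10 + 27 = 41.
Dimension = 41

41


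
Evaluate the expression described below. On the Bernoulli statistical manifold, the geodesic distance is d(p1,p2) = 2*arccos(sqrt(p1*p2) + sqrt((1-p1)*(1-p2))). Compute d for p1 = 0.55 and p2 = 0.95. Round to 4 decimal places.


Geodesic distance on Bernoulli manifold:
d(p1,p2) = 2*arccos(sqrt(p1*p2) + sqrt((1-p1)*(1-p2))).
sqrt(p1*p2) = sqrt(0.55*0.95) = 0.722842.
sqrt((1-p1)*(1-p2)) = sqrt(0.45*0.05) = 0.15.
arg = 0.722842 + 0.15 = 0.872842.
d = 2*arccos(0.872842) = 1.0196

1.0196


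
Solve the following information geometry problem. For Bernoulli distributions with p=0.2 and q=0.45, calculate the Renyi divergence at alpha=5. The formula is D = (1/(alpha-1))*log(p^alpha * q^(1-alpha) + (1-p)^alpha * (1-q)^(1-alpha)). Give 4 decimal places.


Renyi divergence of order alpha between Bernoulli distributions:
D = (1/(alpha-1))*log(p^alpha * q^(1-alpha) + (1-p)^alpha * (1-q)^(1-alpha)).
alpha = 5, p = 0.2, q = 0.45.
p^alpha * q^(1-alpha) = 0.2^5 * 0.45^-4 = 0.007804.
(1-p)^alpha * (1-q)^(1-alpha) = 0.8^5 * 0.55^-4 = 3.580958.
sum = 0.007804 + 3.580958 = 3.588761.
D = (1/4)*log(3.588761) = 0.3195

0.3195


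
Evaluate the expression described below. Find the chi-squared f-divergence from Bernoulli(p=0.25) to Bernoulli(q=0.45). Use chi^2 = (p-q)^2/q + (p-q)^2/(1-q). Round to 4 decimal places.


Chi-squared divergence between Bernoulli distributions:
chi^2 = (p-q)^2/q + (p-q)^2/(1-q).
p = 0.25, q = 0.45, p-q = -0.2.
(p-q)^2 = 0.04.
term1 = 0.04/0.45 = 0.088889.
term2 = 0.04/0.55 = 0.072727.
chi^2 = 0.088889 + 0.072727 = 0.1616

0.1616


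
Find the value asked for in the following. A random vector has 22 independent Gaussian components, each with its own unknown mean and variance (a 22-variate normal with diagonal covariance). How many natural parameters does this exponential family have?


Exponential family dimension calculation:
Each univariate normal has two natural parameters (mu/sigma^2 and -1/(2 sigma^2)).
With 22 independent components, dim = 2 * 22 = 44.

44


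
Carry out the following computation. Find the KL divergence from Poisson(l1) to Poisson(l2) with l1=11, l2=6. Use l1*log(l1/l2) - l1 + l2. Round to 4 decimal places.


KL divergence for Poisson:
KL = l1*log(l1/l2) - l1 + l2.
l1 = 11, l2 = 6.
log(11/6) = 0.606136.
l1*log(l1/l2) = 11 * 0.606136 = 6.667494.
KL = 6.667494 - 11 + 6 = 1.6675

1.6675


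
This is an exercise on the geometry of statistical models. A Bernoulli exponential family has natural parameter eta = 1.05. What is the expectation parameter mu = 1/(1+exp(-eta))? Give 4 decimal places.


Dual coordinate (expectation parameter) for Bernoulli:
mu = 1/(1+exp(-eta)).
eta = 1.05.
exp(-eta) = exp(-1.05) = 0.349938.
mu = 1/(1+0.349938) = 0.7408

0.7408


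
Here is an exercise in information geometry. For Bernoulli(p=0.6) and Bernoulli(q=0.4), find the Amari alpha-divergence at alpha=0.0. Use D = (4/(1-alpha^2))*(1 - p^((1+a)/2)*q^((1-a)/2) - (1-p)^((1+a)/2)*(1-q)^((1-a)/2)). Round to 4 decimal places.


Amari alpha-divergence:
D = (4/(1-alpha^2))*(1 - p^((1+a)/2)*q^((1-a)/2) - (1-p)^((1+a)/2)*(1-q)^((1-a)/2)).
alpha = 0.0, p = 0.6, q = 0.4.
e1 = (1+alpha)/2 = 0.5, e2 = (1-alpha)/2 = 0.5.
t1 = p^e1 * q^e2 = 0.6^0.5 * 0.4^0.5 = 0.489898.
t2 = (1-p)^e1 * (1-q)^e2 = 0.4^0.5 * 0.6^0.5 = 0.489898.
4/(1-alpha^2) = 4.0.
D = 4.0*(1 - 0.489898 - 0.489898) = 0.0808

0.0808


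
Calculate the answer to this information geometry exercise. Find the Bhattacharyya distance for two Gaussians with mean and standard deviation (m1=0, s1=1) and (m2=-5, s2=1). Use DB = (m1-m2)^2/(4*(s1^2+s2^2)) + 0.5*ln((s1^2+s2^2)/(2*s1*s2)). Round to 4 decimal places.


Bhattacharyya distance between two Gaussians:
DB = (m1-m2)^2/(4*(s1^2+s2^2)) + (1/2)*ln((s1^2+s2^2)/(2*s1*s2)).
(m1-m2)^2 = (5)^2 = 25.
s1^2+s2^2 = 1 + 1 = 2.
term1 = 25/8 = 3.125.
term2 = 0.5*ln(2/2.0) = 0.0.
DB = 3.125 + 0.0 = 3.1250

3.1250


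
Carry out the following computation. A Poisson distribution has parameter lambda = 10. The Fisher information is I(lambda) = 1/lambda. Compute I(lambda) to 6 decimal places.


Fisher information for Poisson: I(lambda) = 1/lambda.
lambda = 10.
I(lambda) = 1/10 = 0.100000

0.100000


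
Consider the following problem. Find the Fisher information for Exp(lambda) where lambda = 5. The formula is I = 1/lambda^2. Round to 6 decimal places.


Fisher information for exponential: I(lambda) = 1/lambda^2.
lambda = 5, lambda^2 = 25.
I = 1/25 = 0.040000

0.040000


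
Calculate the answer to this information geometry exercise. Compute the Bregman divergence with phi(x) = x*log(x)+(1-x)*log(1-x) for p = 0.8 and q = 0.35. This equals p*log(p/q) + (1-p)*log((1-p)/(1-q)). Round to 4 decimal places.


Bregman divergence with negative entropy generator:
D = p*log(p/q) + (1-p)*log((1-p)/(1-q)).
p = 0.8, q = 0.35.
p*log(p/q) = 0.8*log(0.8/0.35) = 0.661343.
(1-p)*log((1-p)/(1-q)) = 0.2*log(0.2/0.65) = -0.235731.
D = 0.661343 + -0.235731 = 0.4256

0.4256


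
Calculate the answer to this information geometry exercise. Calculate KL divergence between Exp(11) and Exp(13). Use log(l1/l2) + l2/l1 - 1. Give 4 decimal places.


KL divergence for exponential family:
KL = log(l1/l2) + l2/l1 - 1.
log(11/13) = -0.167054.
13/11 = 1.181818.
KL = -0.167054 + 1.181818 - 1 = 0.0148

0.0148


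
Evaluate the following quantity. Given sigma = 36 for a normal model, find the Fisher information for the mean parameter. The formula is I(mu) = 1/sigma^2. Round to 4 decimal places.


The Fisher information for the mean of a normal distribution is I(mu) = 1/sigma^2.
sigma = 36, so sigma^2 = 1296.
I(mu) = 1/1296 = 0.0008

0.0008


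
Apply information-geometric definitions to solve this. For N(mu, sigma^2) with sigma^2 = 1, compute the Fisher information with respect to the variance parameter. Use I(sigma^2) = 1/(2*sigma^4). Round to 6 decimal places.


Fisher information for variance: I(sigma^2) = 1/(2*sigma^4).
sigma^2 = 1, so sigma^4 = 1.
I = 1/(2*1) = 1/2 = 0.500000

0.500000


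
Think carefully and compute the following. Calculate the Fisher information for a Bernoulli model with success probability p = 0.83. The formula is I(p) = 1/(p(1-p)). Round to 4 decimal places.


For Bernoulli(p), Fisher information is I(p) = 1/(p*(1-p)).
p = 0.83, 1-p = 0.17.
p*(1-p) = 0.1411.
I(p) = 1/0.1411 = 7.0872

7.0872


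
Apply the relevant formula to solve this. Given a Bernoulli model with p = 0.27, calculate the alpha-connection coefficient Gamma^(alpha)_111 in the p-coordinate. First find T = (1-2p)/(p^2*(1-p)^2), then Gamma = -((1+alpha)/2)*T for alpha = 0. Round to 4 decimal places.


Skewness (Amari-Chentsov) tensor: T = (1-2p)/(p^2*(1-p)^2).
p = 0.27, 1-2p = 0.46, p^2 = 0.0729, (1-p)^2 = 0.5329.
T = 0.46/(0.0729 * 0.5329) = 11.840896.
In the p-coordinate, Gamma^(alpha) = Gamma^(0) - (alpha/2)*T with Gamma^(0) = (1/2)*g'(p) = -T/2,
so Gamma^(alpha) = -((1+alpha)/2)*T.
alpha = 0, -(1+alpha)/2 = -0.5.
Gamma = -0.5 * 11.840896 = -5.9204

-5.9204


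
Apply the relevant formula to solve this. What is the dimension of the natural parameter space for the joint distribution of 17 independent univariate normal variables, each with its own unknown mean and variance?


Exponential family dimension calculation:
Each univariate normal has two natural parameters (mu/sigma^2 and -1/(2 sigma^2)).
With 17 independent components, dim = 2 * 17 = 34.

34


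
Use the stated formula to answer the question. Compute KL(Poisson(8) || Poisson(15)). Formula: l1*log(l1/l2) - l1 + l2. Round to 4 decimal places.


KL divergence for Poisson:
KL = l1*log(l1/l2) - l1 + l2.
l1 = 8, l2 = 15.
log(8/15) = -0.628609.
l1*log(l1/l2) = 8 * -0.628609 = -5.028869.
KL = -5.028869 - 8 + 15 = 1.9711

1.9711


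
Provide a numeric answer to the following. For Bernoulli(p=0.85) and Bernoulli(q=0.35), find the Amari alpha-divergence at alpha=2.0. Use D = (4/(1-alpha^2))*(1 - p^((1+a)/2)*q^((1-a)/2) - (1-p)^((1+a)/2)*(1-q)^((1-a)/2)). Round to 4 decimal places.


Amari alpha-divergence:
D = (4/(1-alpha^2))*(1 - p^((1+a)/2)*q^((1-a)/2) - (1-p)^((1+a)/2)*(1-q)^((1-a)/2)).
alpha = 2.0, p = 0.85, q = 0.35.
e1 = (1+alpha)/2 = 1.5, e2 = (1-alpha)/2 = -0.5.
t1 = p^e1 * q^e2 = 0.85^1.5 * 0.35^-0.5 = 1.324629.
t2 = (1-p)^e1 * (1-q)^e2 = 0.15^1.5 * 0.65^-0.5 = 0.072058.
4/(1-alpha^2) = -1.333333.
D = -1.333333*(1 - 1.324629 - 0.072058) = 0.5289

0.5289


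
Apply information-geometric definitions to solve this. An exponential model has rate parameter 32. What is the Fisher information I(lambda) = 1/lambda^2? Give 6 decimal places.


Fisher information for exponential: I(lambda) = 1/lambda^2.
lambda = 32, lambda^2 = 1024.
I = 1/1024 = 0.000977

0.000977


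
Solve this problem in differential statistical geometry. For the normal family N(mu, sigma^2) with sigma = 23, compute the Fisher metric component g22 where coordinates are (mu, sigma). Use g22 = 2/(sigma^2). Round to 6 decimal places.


For the 2-parameter normal family, the Fisher metric has:
  g11 = 1/sigma^2, g22 = 2/sigma^2.
sigma = 23, sigma^2 = 529.
g22 = 0.003781

0.003781


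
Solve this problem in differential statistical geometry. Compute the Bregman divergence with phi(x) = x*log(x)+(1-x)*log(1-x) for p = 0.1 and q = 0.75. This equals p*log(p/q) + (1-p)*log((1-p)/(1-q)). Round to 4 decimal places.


Bregman divergence with negative entropy generator:
D = p*log(p/q) + (1-p)*log((1-p)/(1-q)).
p = 0.1, q = 0.75.
p*log(p/q) = 0.1*log(0.1/0.75) = -0.20149.
(1-p)*log((1-p)/(1-q)) = 0.9*log(0.9/0.25) = 1.15284.
D = -0.20149 + 1.15284 = 0.9514

0.9514
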